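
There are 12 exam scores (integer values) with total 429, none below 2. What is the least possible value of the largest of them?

36

The 12 values sum to 429, so their maximum is at least ⌈429/12⌉ = 36.
Equality holds with 9 values of 36 and 3 values of 35.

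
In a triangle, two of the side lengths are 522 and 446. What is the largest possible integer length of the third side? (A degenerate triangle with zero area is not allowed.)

The third side must be less than 522 + 446 = 968.
The largest integer below 968 is 967.

967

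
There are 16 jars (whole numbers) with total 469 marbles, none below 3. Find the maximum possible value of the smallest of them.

29

If every one of the 16 were at least 30, the total would be at least 16 × 30 = 480 > 469.
Equality holds with 11 values of 29 and 5 values of 30.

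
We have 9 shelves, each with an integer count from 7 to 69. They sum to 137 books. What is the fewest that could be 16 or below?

2

Let j be the number exceeding 16. Then the total is ≥ 17·j + 7·(9 − j) = 63 + 10j.
So 10j ≤ 74 and j ≤ 7; hence at least 9 − 7 = 2 are ≤ 16.
Exactly 2 works: 2 values at 7 and 7 at 17 total 133; raise one of the low values by 4 (still ≤ 16) to hit 137.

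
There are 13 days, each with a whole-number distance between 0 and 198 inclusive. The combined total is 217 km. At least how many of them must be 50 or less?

9

Each value above 50 is at least 51, contributing at least 51 − 0 = 51 above the floor 0.
The sum exceeds the floor total 0 by 217, so at most ⌊217/51⌋ = 4 exceed 50, and at least 9 are ≤ 50.
Exactly 9 works: 9 values at 0 and 4 at 51 total 204; raise one of the low values by 13 (still ≤ 50) to hit 217.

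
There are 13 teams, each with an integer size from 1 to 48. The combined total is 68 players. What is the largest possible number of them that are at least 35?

Suppose k of them are at least 35. Those contribute at least 35 each and the other 13 − k at least 1 each.
So the total is at least 35k + 1(13 − k) = 13 + 34k. This must be ≤ 68, giving k ≤ 1.
k = 1 is achieved by 1 value at 35 and 12 at 1, total 47; add 21 to one value (staying below 35) to reach 68.

1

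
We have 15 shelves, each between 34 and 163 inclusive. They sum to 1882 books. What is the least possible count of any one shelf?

Minimizing one value means maximizing the remaining 14.
The other 14 can take up 14 × 163 = 2282 ≥ 1882 − 34, so one shelf can sit at its floor of 34.
Achievable: one at 34 and the other 14 totalling 1848, which fits since 14 × 34 ≤ 1848 ≤ 14 × 163.

34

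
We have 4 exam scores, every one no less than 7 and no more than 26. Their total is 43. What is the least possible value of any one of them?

Minimizing one value means maximizing the remaining 3.
The other 3 can take up 3 × 26 = 78 ≥ 43 − 7, so one score can sit at its floor of 7.
Achievable: one at 7 and the other 3 totalling 36, which fits since 3 × 7 ≤ 36 ≤ 3 × 26.

7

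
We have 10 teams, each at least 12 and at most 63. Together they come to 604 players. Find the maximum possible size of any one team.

Maximizing one value means minimizing the remaining 9.
The other 9 contribute at least 9 × 12 = 108, leaving at most 604 − 108 = 496.
But each team is capped at 63, so the maximum is 63.
Achievable: one at 63 and the other 9 totalling 541, which fits since 9 × 12 ≤ 541 ≤ 9 × 63.

63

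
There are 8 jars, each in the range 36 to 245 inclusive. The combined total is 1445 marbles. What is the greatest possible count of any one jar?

245

To make one jar as large as possible, make the other 7 as small as possible.
The other 7 contribute at least 7 × 36 = 252, leaving at most 1445 − 252 = 1193.
But each jar is capped at 245, so the maximum is 245.
Achievable: one at 245 and the other 7 totalling 1200, which fits since 7 × 36 ≤ 1200 ≤ 7 × 245.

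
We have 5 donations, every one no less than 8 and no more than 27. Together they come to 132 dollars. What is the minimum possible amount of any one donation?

24

Minimizing one value means maximizing the remaining 4.
The other 4 contribute at most 4 × 27 = 108, leaving at least 132 − 108 = 24.
Since 24 ≥ 8, this is achievable: one at 24 and 4 at 27.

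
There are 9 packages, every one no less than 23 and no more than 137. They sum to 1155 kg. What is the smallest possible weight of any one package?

To make one package as small as possible, make the other 8 as large as possible.
The other 8 contribute at most 8 × 137 = 1096, leaving at least 1155 − 1096 = 59.
Since 59 ≥ 23, this is achievable: one at 59 and 8 at 137.

59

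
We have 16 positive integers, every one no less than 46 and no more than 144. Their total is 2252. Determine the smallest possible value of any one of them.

92

Minimizing one value means maximizing the remaining 15.
The other 15 contribute at most 15 × 144 = 2160, leaving at least 2252 − 2160 = 92.
Since 92 ≥ 46, this is achievable: one at 92 and 15 at 144.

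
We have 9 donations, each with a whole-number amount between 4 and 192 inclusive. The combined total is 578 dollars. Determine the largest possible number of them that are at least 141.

3

Suppose k of them are at least 141. Those contribute at least 141 each and the other 9 − k at least 4 each.
So the total is at least 141k + 4(9 − k) = 36 + 137k. This must be ≤ 578, giving k ≤ 3.
k = 3 is achieved by 3 values at 141 and 6 at 4, total 447; add 131 to one value (staying below 141) to reach 578.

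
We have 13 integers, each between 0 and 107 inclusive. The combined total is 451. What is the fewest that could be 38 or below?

Each value above 38 is at least 39, contributing at least 39 − 0 = 39 above the floor 0.
The sum exceeds the floor total 0 by 451, so at most ⌊451/39⌋ = 11 exceed 38, and at least 2 are ≤ 38.
Exactly 2 works: 2 values at 0 and 11 at 39 total 429; raise one of the low values by 22 (still ≤ 38) to hit 451.

2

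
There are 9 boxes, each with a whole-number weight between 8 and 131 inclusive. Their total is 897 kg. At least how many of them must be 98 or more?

1

If only k of them are at least 98, the other 9 − k are at most 97, so the total is at most k·131 + (9 − k)·97.
This must reach 897, so k·131 + (9 − k)·97 ≥ 897, giving k ≥ 1.
Exactly 1 works: 1 value at 131 and 8 at 97 total 907; lower one of the high values by 10 (still ≥ 98) to hit 897.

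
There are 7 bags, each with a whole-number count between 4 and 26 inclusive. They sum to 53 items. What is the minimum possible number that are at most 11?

Each value above 11 is at least 12, contributing at least 12 − 4 = 8 above the floor 4.
The sum exceeds the floor total 28 by 25, so at most ⌊25/8⌋ = 3 exceed 11, and at least 4 are ≤ 11.
Exactly 4 works: 4 values at 4 and 3 at 12 total 52; raise one of the low values by 1 (still ≤ 11) to hit 53.

4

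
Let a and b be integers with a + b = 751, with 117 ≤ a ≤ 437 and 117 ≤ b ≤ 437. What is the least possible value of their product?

137218

ab = a(751 − a) is concave in a, so over [314, 437] it is minimized at an endpoint.
The extreme feasible split is a = 314, b = 437, giving ab = 137218.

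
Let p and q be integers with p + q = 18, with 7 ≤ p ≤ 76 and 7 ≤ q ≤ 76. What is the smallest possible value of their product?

pq = p(18 − p) is concave in p, so over [7, 11] it is minimized at an endpoint.
The extreme feasible split is p = 7, q = 11, giving pq = 77.

77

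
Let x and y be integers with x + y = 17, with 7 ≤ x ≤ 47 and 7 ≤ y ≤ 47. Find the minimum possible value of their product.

Since x + y is fixed, pushing one of them to its bound minimizes the product.
The extreme feasible split is x = 7, y = 10, giving xy = 70.

70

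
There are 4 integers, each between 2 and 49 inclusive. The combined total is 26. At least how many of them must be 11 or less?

3

If only k of them are at most 11, the other 4 − k are at least 12, so the total is at least (4 − k)·12 + k·2.
This is ≤ 26, so (4 − k)·12 + 2k ≤ 26, which gives k ≥ 3.
Exactly 3 works: 3 values at 2 and 1 at 12 total 18; raise one of the low values by 8 (still ≤ 11) to hit 26.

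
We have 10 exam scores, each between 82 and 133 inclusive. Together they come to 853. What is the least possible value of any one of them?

Minimizing one value means maximizing the remaining 9.
The other 9 can take up 9 × 133 = 1197 ≥ 853 − 82, so one score can sit at its floor of 82.
Achievable: one at 82 and the other 9 totalling 771, which fits since 9 × 82 ≤ 771 ≤ 9 × 133.

82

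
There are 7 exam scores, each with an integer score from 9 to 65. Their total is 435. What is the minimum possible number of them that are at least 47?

6

Each value short of 47 is at most 46, costing at least 65 − 46 = 19 against the maximum total of 455.
We can afford to lose at most 455 − 435 = 20, so at most ⌊20/19⌋ = 1 fall short, and at least 6 are ≥ 47.
Exactly 6 works: 6 values at 65 and 1 at 46 total 436; lower one of the high values by 1 (still ≥ 47) to hit 435.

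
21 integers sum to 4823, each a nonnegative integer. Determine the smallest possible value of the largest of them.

The average is 4823/21 > 229, so not all 21 can be 229 or less; the largest is ≥ 230.
Achievable: 14 of them at 230 and 7 at 229 total 4823.

230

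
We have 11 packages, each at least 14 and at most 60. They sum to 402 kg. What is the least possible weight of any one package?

To make one package as small as possible, make the other 10 as large as possible.
The other 10 can take up 10 × 60 = 600 ≥ 402 − 14, so one package can sit at its floor of 14.
Achievable: one at 14 and the other 10 totalling 388, which fits since 10 × 14 ≤ 388 ≤ 10 × 60.

14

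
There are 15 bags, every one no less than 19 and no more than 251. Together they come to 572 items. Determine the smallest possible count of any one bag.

19

Minimizing one value means maximizing the remaining 14.
The other 14 can take up 14 × 251 = 3514 ≥ 572 − 19, so one bag can sit at its floor of 19.
Achievable: one at 19 and the other 14 totalling 553, which fits since 14 × 19 ≤ 553 ≤ 14 × 251.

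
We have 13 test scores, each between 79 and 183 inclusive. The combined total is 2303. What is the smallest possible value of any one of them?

Minimizing one value means maximizing the remaining 12.
The other 12 contribute at most 12 × 183 = 2196, leaving at least 2303 − 2196 = 107.
Since 107 ≥ 79, this is achievable: one at 107 and 12 at 183.

107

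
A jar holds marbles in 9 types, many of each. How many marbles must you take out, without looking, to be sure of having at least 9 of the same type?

73

You could draw 8 of every type without reaching 9 of any — 72 in all.
One more forces 9 of some type, so 72 + 1 = 73.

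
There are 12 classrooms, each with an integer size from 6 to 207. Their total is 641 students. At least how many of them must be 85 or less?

5

Each value above 85 is at least 86, contributing at least 86 − 6 = 80 above the floor 6.
The sum exceeds the floor total 72 by 569, so at most ⌊569/80⌋ = 7 exceed 85, and at least 5 are ≤ 85.
Exactly 5 works: 5 values at 6 and 7 at 86 total 632; raise one of the low values by 9 (still ≤ 85) to hit 641.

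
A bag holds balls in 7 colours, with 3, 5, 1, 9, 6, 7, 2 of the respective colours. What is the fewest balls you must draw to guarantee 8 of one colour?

32

In the worst case you take as many as possible of each colour without reaching 8: 3 + 5 + 1 + 7 + 6 + 7 + 2 = 31.
The next one must give 8 of some colour, so 31 + 1 = 32.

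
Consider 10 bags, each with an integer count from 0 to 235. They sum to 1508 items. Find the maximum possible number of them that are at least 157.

9

With k values at 157 or above and the rest at least 0, the sum is at least 0 + 157k.
Since the sum is 1508, we need 157k ≤ 1508, i.e. k ≤ 9.
k = 9 is achieved by 9 values at 157 and 1 at 0, total 1413; add 95 to one value (staying below 157) to reach 1508.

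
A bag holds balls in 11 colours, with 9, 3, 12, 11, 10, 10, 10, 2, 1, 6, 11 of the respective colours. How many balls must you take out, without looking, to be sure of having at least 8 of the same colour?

62

In the worst case you take as many as possible of each colour without reaching 8: 7 + 3 + 7 + 7 + 7 + 7 + 7 + 2 + 1 + 6 + 7 = 61.
The next one must give 8 of some colour, so 61 + 1 = 62.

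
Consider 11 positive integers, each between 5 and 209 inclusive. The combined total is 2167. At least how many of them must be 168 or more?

Each value short of 168 is at most 167, costing at least 209 − 167 = 42 against the maximum total of 2299.
We can afford to lose at most 2299 − 2167 = 132, so at most ⌊132/42⌋ = 3 fall short, and at least 8 are ≥ 168.
Exactly 8 works: 8 values at 209 and 3 at 167 total 2173; lower one of the high values by 6 (still ≥ 168) to hit 2167.

8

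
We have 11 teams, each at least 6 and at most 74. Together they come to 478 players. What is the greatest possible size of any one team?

74

Maximizing one value means minimizing the remaining 10.
The other 10 contribute at least 10 × 6 = 60, leaving at most 478 − 60 = 418.
But each team is capped at 74, so the maximum is 74.
Achievable: one at 74 and the other 10 totalling 404, which fits since 10 × 6 ≤ 404 ≤ 10 × 74.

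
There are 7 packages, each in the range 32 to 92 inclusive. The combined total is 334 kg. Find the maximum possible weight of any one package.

To make one package as large as possible, make the other 6 as small as possible.
The other 6 contribute at least 6 × 32 = 192, leaving at most 334 − 192 = 142.
But each package is capped at 92, so the maximum is 92.
Achievable: one at 92 and the other 6 totalling 242, which fits since 6 × 32 ≤ 242 ≤ 6 × 92.

92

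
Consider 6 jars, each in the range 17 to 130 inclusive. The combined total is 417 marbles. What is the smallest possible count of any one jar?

17

To make one jar as small as possible, make the other 5 as large as possible.
The other 5 can take up 5 × 130 = 650 ≥ 417 − 17, so one jar can sit at its floor of 17.
Achievable: one at 17 and the other 5 totalling 400, which fits since 5 × 17 ≤ 400 ≤ 5 × 130.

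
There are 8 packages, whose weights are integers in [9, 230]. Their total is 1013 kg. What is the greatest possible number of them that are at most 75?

Suppose k of them are at most 75. Those contribute at most 75 each and the rest at most 230 each.
So the total is at most 75k + 230(8 − k) = 1840 − 155k. This must still be ≥ 1013, so k ≤ 5.
k = 5 is achieved by 5 values at 75 and 3 at 230, total 1065; lower one of the 230's by 52 (still > 75) to reach 1013.

5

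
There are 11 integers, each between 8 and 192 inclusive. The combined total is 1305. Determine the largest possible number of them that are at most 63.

6

Each value at 63 or below falls at least 192 − 63 = 129 short of the ceiling 192.
The ceiling total is 11 × 192 = 2112, and we need 1305, so at most ⌊(2112 − 1305)/129⌋ = 6 can be that low.
k = 6 is achieved by 6 values at 63 and 5 at 192, total 1338; lower one of the 192's by 33 (still > 63) to reach 1305.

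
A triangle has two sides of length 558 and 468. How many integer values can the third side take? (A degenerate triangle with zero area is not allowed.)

The triangle inequality gives |558 − 468| < c < 558 + 468, i.e. 90 < c < 1026.
So c can be any integer from 91 to 1025: 935 values.

935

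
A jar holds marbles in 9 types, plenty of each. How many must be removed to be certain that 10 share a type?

In the worst case you draw 9 of each of the 9 types: 9 × 9 = 81.
One more forces 10 of some type, so 81 + 1 = 82.

82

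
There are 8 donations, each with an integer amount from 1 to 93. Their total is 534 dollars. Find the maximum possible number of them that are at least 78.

If k of the values are ≥ 78, the total is ≥ 78k + 1(8 − k).
Setting 78k + 1(8 − k) ≤ 534 gives 77k ≤ 526, so k ≤ 6.
k = 6 is achieved by 6 values at 78 and 2 at 1, total 470; add 64 to one value (staying below 78) to reach 534.

6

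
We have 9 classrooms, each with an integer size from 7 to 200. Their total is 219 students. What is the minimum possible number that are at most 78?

Let j be the number exceeding 78. Then the total is ≥ 79·j + 7·(9 − j) = 63 + 72j.
So 72j ≤ 156 and j ≤ 2; hence at least 9 − 2 = 7 are ≤ 78.
Exactly 7 works: 7 values at 7 and 2 at 79 total 207; raise one of the low values by 12 (still ≤ 78) to hit 219.

7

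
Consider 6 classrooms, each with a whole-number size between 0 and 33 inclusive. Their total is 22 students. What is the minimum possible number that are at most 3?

1

Let j be the number exceeding 3. Then the total is ≥ 4·j + 0·(6 − j) = 0 + 4j.
So 4j ≤ 22 and j ≤ 5; hence at least 6 − 5 = 1 are ≤ 3.
Exactly 1 works: 1 value at 0 and 5 at 4 total 20; raise one of the low values by 2 (still ≤ 3) to hit 22.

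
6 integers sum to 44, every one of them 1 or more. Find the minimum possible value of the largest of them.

The 6 values sum to 44, so their maximum is at least ⌈44/6⌉ = 8.
Equality holds with 2 values of 8 and 4 values of 7.

8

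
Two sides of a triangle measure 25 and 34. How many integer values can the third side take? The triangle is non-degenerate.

The triangle inequality gives |25 − 34| < c < 25 + 34, i.e. 9 < c < 59.
So c can be any integer from 10 to 58: 49 values.

49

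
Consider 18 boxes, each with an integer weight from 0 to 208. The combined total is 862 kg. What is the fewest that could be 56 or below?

3

Each value above 56 is at least 57, contributing at least 57 − 0 = 57 above the floor 0.
The sum exceeds the floor total 0 by 862, so at most ⌊862/57⌋ = 15 exceed 56, and at least 3 are ≤ 56.
Exactly 3 works: 3 values at 0 and 15 at 57 total 855; raise one of the low values by 7 (still ≤ 56) to hit 862.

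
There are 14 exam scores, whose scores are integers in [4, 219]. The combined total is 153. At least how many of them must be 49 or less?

If only k of them are at most 49, the other 14 − k are at least 50, so the total is at least (14 − k)·50 + k·4.
This is ≤ 153, so (14 − k)·50 + 4k ≤ 153, which gives k ≥ 12.
Exactly 12 works: 12 values at 4 and 2 at 50 total 148; raise one of the low values by 5 (still ≤ 49) to hit 153.

12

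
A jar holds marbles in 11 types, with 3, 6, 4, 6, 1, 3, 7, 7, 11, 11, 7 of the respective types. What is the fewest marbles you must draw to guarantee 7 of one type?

In the worst case you take as many as possible of each type without reaching 7: 3 + 6 + 4 + 6 + 1 + 3 + 6 + 6 + 6 + 6 + 6 = 53.
The next one must give 7 of some type, so 53 + 1 = 54.

54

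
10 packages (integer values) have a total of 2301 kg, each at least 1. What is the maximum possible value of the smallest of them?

230

The average is 2301/10 < 231, so some value is ≤ 230.
Achievable: 9 of them at 230 and 1 at 231 total 2301.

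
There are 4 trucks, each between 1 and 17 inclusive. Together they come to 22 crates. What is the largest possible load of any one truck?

17

Maximizing one value means minimizing the remaining 3.
The other 3 contribute at least 3 × 1 = 3, leaving at most 22 − 3 = 19.
But each truck is capped at 17, so the maximum is 17.
Achievable: one at 17 and the other 3 totalling 5, which fits since 3 × 1 ≤ 5 ≤ 3 × 17.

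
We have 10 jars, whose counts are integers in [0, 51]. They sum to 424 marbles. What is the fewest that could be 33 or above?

If only k of them are at least 33, the other 10 − k are at most 32, so the total is at most k·51 + (10 − k)·32.
This must reach 424, so k·51 + (10 − k)·32 ≥ 424, giving k ≥ 6.
Exactly 6 works: 6 values at 51 and 4 at 32 total 434; lower one of the high values by 10 (still ≥ 33) to hit 424.

6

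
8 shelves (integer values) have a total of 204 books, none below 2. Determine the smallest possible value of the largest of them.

The 8 values sum to 204, so their maximum is at least ⌈204/8⌉ = 26.
Achievable: 4 of them at 26 and 4 at 25 total 204.

26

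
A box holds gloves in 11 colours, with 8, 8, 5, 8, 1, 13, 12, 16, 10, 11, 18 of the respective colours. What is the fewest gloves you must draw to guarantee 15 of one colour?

105

In the worst case you take as many as possible of each colour without reaching 15: 8 + 8 + 5 + 8 + 1 + 13 + 12 + 14 + 10 + 11 + 14 = 104.
The next one must give 15 of some colour, so 104 + 1 = 105.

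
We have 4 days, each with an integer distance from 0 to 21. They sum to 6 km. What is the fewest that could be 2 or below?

Each value above 2 is at least 3, contributing at least 3 − 0 = 3 above the floor 0.
The sum exceeds the floor total 0 by 6, so at most ⌊6/3⌋ = 2 exceed 2, and at least 2 are ≤ 2.
Exactly 2 works: 2 values at 0 and 2 at 3 total 6.

2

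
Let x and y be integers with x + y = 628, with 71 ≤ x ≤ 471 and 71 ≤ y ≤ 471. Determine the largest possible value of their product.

With x + y fixed, xy peaks when the two are closest together.
Taking x = 314 and y = 314 (both in [71, 471]) gives xy = 98596.

98596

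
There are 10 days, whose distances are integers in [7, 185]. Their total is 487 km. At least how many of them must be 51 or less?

If only k of them are at most 51, the other 10 − k are at least 52, so the total is at least (10 − k)·52 + k·7.
This is ≤ 487, so (10 − k)·52 + 7k ≤ 487, which gives k ≥ 1.
Exactly 1 works: 1 value at 7 and 9 at 52 total 475; raise one of the low values by 12 (still ≤ 51) to hit 487.

1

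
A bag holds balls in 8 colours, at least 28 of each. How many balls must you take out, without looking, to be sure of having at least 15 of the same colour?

In the worst case you draw 14 of each of the 8 colours: 8 × 14 = 112.
One more forces 15 of some colour, so 112 + 1 = 113.

113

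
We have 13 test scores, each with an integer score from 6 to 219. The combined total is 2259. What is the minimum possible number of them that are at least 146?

Each value short of 146 is at most 145, costing at least 219 − 145 = 74 against the maximum total of 2847.
We can afford to lose at most 2847 − 2259 = 588, so at most ⌊588/74⌋ = 7 fall short, and at least 6 are ≥ 146.
Exactly 6 works: 6 values at 219 and 7 at 145 total 2329; lower one of the high values by 70 (still ≥ 146) to hit 2259.

6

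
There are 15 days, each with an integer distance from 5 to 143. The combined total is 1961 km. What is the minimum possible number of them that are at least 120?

8

If only k of them are at least 120, the other 15 − k are at most 119, so the total is at most k·143 + (15 − k)·119.
This must reach 1961, so k·143 + (15 − k)·119 ≥ 1961, giving k ≥ 8.
Exactly 8 works: 8 values at 143 and 7 at 119 total 1977; lower one of the high values by 16 (still ≥ 120) to hit 1961.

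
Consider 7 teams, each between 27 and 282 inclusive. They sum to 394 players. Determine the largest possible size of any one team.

232

To make one team as large as possible, make the other 6 as small as possible.
The other 6 contribute at least 6 × 27 = 162, leaving at most 394 − 162 = 232.
Since 232 ≤ 282, this is achievable: one at 232 and 6 at 27.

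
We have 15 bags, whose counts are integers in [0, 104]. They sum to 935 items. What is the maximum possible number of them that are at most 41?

9

Suppose k of them are at most 41. Those contribute at most 41 each and the rest at most 104 each.
So the total is at most 41k + 104(15 − k) = 1560 − 63k. This must still be ≥ 935, so k ≤ 9.
k = 9 is achieved by 9 values at 41 and 6 at 104, total 993; lower one of the 104's by 58 (still > 41) to reach 935.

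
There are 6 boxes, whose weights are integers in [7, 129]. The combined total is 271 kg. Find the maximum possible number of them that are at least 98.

Suppose k of them are at least 98. Those contribute at least 98 each and the other 6 − k at least 7 each.
So the total is at least 98k + 7(6 − k) = 42 + 91k. This must be ≤ 271, giving k ≤ 2.
k = 2 is achieved by 2 values at 98 and 4 at 7, total 224; add 47 to one value (staying below 98) to reach 271.

2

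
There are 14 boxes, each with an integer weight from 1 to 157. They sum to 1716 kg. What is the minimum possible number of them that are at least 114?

If only k of them are at least 114, the other 14 − k are at most 113, so the total is at most k·157 + (14 − k)·113.
This must reach 1716, so k·157 + (14 − k)·113 ≥ 1716, giving k ≥ 4.
Exactly 4 works: 4 values at 157 and 10 at 113 total 1758; lower one of the high values by 42 (still ≥ 114) to hit 1716.

4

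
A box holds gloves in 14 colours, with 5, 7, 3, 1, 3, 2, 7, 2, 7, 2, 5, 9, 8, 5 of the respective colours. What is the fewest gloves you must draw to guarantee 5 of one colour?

46

In the worst case you take as many as possible of each colour without reaching 5: 4 + 4 + 3 + 1 + 3 + 2 + 4 + 2 + 4 + 2 + 4 + 4 + 4 + 4 = 45.
The next one must give 5 of some colour, so 45 + 1 = 46.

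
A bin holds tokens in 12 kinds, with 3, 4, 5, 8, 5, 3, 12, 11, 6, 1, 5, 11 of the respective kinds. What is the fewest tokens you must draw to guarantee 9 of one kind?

In the worst case you take as many as possible of each kind without reaching 9: 3 + 4 + 5 + 8 + 5 + 3 + 8 + 8 + 6 + 1 + 5 + 8 = 64.
The next one must give 9 of some kind, so 64 + 1 = 65.

65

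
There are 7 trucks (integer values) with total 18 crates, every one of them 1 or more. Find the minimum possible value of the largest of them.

If every one of the 7 were at most 2, the total would be at most 7 × 2 = 14 < 18.
Achievable: 4 of them at 3 and 3 at 2 total 18.

3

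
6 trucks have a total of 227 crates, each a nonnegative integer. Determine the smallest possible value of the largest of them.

38

If every one of the 6 were at most 37, the total would be at most 6 × 37 = 222 < 227.
Achievable: 5 of them at 38 and 1 at 37 total 227.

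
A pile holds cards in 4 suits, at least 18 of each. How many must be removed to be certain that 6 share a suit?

21

You could draw 5 of every suit without reaching 6 of any — 20 in all.
One more forces 6 of some suit, so 20 + 1 = 21.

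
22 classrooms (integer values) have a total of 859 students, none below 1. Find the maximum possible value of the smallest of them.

The average is 859/22 < 40, so some value is ≤ 39.
Equality holds with 21 values of 39 and 1 value of 40.

39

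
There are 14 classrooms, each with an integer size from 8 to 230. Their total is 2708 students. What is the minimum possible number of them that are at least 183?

Suppose at most 14 − j of them reach 183; then j values are ≤ 182 and the rest ≤ 230.
The total is then ≤ 182·j + 230·(14 − j) = 3220 − 48j. For this to be ≥ 2708 we need j ≤ 10, so at least 14 − 10 = 4 must reach 183.
Exactly 4 works: 4 values at 230 and 10 at 182 total 2740; lower one of the high values by 32 (still ≥ 183) to hit 2708.

4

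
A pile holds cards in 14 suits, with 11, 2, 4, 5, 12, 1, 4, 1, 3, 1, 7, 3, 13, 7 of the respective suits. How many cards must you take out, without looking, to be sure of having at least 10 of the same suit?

66

In the worst case you take as many as possible of each suit without reaching 10: 9 + 2 + 4 + 5 + 9 + 1 + 4 + 1 + 3 + 1 + 7 + 3 + 9 + 7 = 65.
The next one must give 10 of some suit, so 65 + 1 = 66.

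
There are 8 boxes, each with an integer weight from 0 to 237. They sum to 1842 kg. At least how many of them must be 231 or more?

1

Suppose at most 8 − j of them reach 231; then j values are ≤ 230 and the rest ≤ 237.
The total is then ≤ 230·j + 237·(8 − j) = 1896 − 7j. For this to be ≥ 1842 we need j ≤ 7, so at least 8 − 7 = 1 must reach 231.
Exactly 1 works: 1 value at 237 and 7 at 230 total 1847; lower one of the high values by 5 (still ≥ 231) to hit 1842.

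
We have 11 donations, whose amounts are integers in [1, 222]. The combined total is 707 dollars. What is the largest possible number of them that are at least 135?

5

If k of the values are ≥ 135, the total is ≥ 135k + 1(11 − k).
Setting 135k + 1(11 − k) ≤ 707 gives 134k ≤ 696, so k ≤ 5.
k = 5 is achieved by 5 values at 135 and 6 at 1, total 681; add 26 to one value (staying below 135) to reach 707.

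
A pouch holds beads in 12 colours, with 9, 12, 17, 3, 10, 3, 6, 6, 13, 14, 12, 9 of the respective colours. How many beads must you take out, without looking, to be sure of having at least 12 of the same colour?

In the worst case you take as many as possible of each colour without reaching 12: 9 + 11 + 11 + 3 + 10 + 3 + 6 + 6 + 11 + 11 + 11 + 9 = 101.
The next one must give 12 of some colour, so 101 + 1 = 102.

102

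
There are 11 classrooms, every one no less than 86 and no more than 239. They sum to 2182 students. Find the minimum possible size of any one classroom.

To make one classroom as small as possible, make the other 10 as large as possible.
The other 10 can take up 10 × 239 = 2390 ≥ 2182 − 86, so one classroom can sit at its floor of 86.
Achievable: one at 86 and the other 10 totalling 2096, which fits since 10 × 86 ≤ 2096 ≤ 10 × 239.

86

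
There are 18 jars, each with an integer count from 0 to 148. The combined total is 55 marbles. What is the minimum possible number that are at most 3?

Let j be the number exceeding 3. Then the total is ≥ 4·j + 0·(18 − j) = 0 + 4j.
So 4j ≤ 55 and j ≤ 13; hence at least 18 − 13 = 5 are ≤ 3.
Exactly 5 works: 5 values at 0 and 13 at 4 total 52; raise one of the low values by 3 (still ≤ 3) to hit 55.

5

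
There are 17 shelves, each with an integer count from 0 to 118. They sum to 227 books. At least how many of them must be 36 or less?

Let j be the number exceeding 36. Then the total is ≥ 37·j + 0·(17 − j) = 0 + 37j.
So 37j ≤ 227 and j ≤ 6; hence at least 17 − 6 = 11 are ≤ 36.
Exactly 11 works: 11 values at 0 and 6 at 37 total 222; raise one of the low values by 5 (still ≤ 36) to hit 227.

11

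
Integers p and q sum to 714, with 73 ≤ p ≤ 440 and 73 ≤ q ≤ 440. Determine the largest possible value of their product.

For a fixed sum, the product pq is largest when p and q are as close as possible.
Taking p = 357 and q = 357 (both in [73, 440]) gives pq = 127449.

127449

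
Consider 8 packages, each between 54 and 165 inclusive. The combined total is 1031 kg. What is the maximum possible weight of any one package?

To make one package as large as possible, make the other 7 as small as possible.
The other 7 contribute at least 7 × 54 = 378, leaving at most 1031 − 378 = 653.
But each package is capped at 165, so the maximum is 165.
Achievable: one at 165 and the other 7 totalling 866, which fits since 7 × 54 ≤ 866 ≤ 7 × 165.

165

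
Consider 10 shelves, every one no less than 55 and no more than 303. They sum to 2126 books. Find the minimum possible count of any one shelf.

To make one shelf as small as possible, make the other 9 as large as possible.
The other 9 can take up 9 × 303 = 2727 ≥ 2126 − 55, so one shelf can sit at its floor of 55.
Achievable: one at 55 and the other 9 totalling 2071, which fits since 9 × 55 ≤ 2071 ≤ 9 × 303.

55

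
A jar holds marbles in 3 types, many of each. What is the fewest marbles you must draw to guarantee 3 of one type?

You could draw 2 of every type without reaching 3 of any — 6 in all.
One more forces 3 of some type, so 6 + 1 = 7.

7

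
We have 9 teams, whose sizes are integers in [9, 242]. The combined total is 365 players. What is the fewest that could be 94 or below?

Each value above 94 is at least 95, contributing at least 95 − 9 = 86 above the floor 9.
The sum exceeds the floor total 81 by 284, so at most ⌊284/86⌋ = 3 exceed 94, and at least 6 are ≤ 94.
Exactly 6 works: 6 values at 9 and 3 at 95 total 339; raise one of the low values by 26 (still ≤ 94) to hit 365.

6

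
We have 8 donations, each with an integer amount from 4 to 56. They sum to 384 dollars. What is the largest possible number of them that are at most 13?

1

Each value at 13 or below falls at least 56 − 13 = 43 short of the ceiling 56.
The ceiling total is 8 × 56 = 448, and we need 384, so at most ⌊(448 − 384)/43⌋ = 1 can be that low.
k = 1 is achieved by 1 value at 13 and 7 at 56, total 405; lower one of the 56's by 21 (still > 13) to reach 384.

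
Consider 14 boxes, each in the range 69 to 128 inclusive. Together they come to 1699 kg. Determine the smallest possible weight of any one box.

To make one box as small as possible, make the other 13 as large as possible.
The other 13 can take up 13 × 128 = 1664 ≥ 1699 − 69, so one box can sit at its floor of 69.
Achievable: one at 69 and the other 13 totalling 1630, which fits since 13 × 69 ≤ 1630 ≤ 13 × 128.

69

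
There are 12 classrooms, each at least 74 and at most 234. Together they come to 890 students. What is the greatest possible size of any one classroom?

76

Maximizing one value means minimizing the remaining 11.
The other 11 contribute at least 11 × 74 = 814, leaving at most 890 − 814 = 76.
Since 76 ≤ 234, this is achievable: one at 76 and 11 at 74.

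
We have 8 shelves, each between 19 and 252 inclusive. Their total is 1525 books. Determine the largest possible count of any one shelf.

Maximizing one value means minimizing the remaining 7.
The other 7 contribute at least 7 × 19 = 133, leaving at most 1525 − 133 = 1392.
But each shelf is capped at 252, so the maximum is 252.
Achievable: one at 252 and the other 7 totalling 1273, which fits since 7 × 19 ≤ 1273 ≤ 7 × 252.

252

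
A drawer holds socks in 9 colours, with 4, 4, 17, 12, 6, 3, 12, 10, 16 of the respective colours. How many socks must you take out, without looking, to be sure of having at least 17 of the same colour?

84

In the worst case you take as many as possible of each colour without reaching 17: 4 + 4 + 16 + 12 + 6 + 3 + 12 + 10 + 16 = 83.
The next one must give 17 of some colour, so 83 + 1 = 84.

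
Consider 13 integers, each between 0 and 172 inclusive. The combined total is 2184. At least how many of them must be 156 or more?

10

Each value short of 156 is at most 155, costing at least 172 − 155 = 17 against the maximum total of 2236.
We can afford to lose at most 2236 − 2184 = 52, so at most ⌊52/17⌋ = 3 fall short, and at least 10 are ≥ 156.
Exactly 10 works: 10 values at 172 and 3 at 155 total 2185; lower one of the high values by 1 (still ≥ 156) to hit 2184.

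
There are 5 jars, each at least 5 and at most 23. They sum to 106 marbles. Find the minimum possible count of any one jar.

To make one jar as small as possible, make the other 4 as large as possible.
The other 4 contribute at most 4 × 23 = 92, leaving at least 106 − 92 = 14.
Since 14 ≥ 5, this is achievable: one at 14 and 4 at 23.

14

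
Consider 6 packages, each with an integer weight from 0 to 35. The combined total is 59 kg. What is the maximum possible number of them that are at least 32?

With k values at 32 or above and the rest at least 0, the sum is at least 0 + 32k.
Since the sum is 59, we need 32k ≤ 59, i.e. k ≤ 1.
k = 1 is achieved by 1 value at 32 and 5 at 0, total 32; add 27 to one value (staying below 32) to reach 59.

1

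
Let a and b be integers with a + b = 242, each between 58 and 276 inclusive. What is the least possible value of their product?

10672

For a fixed sum, ab is smallest when a and b are as far apart as possible.
At the endpoint a = 58, b = 242 − 58 = 184, so ab = 58 × 184 = 10672.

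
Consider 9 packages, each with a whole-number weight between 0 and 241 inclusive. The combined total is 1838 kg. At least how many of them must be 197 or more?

Suppose at most 9 − j of them reach 197; then j values are ≤ 196 and the rest ≤ 241.
The total is then ≤ 196·j + 241·(9 − j) = 2169 − 45j. For this to be ≥ 1838 we need j ≤ 7, so at least 9 − 7 = 2 must reach 197.
Exactly 2 works: 2 values at 241 and 7 at 196 total 1854; lower one of the high values by 16 (still ≥ 197) to hit 1838.

2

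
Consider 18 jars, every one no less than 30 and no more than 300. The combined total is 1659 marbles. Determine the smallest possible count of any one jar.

30

To make one jar as small as possible, make the other 17 as large as possible.
The other 17 can take up 17 × 300 = 5100 ≥ 1659 − 30, so one jar can sit at its floor of 30.
Achievable: one at 30 and the other 17 totalling 1629, which fits since 17 × 30 ≤ 1629 ≤ 17 × 300.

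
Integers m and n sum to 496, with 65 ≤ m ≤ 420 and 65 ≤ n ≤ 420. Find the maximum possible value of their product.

With m + n fixed, mn peaks when the two are closest together.
Taking m = 248 and n = 248 (both in [65, 420]) gives mn = 61504.

61504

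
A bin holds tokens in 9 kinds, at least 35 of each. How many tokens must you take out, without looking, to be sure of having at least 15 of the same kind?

You could draw 14 of every kind without reaching 15 of any — 126 in all.
One more forces 15 of some kind, so 126 + 1 = 127.

127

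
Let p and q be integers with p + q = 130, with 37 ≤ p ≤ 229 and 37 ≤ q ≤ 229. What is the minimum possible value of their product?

Since p + q is fixed, pushing one of them to its bound minimizes the product.
At the endpoint p = 37, q = 130 − 37 = 93, so pq = 37 × 93 = 3441.

3441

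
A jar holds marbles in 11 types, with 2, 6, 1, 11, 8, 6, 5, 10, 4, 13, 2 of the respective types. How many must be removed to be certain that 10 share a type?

In the worst case you take as many as possible of each type without reaching 10: 2 + 6 + 1 + 9 + 8 + 6 + 5 + 9 + 4 + 9 + 2 = 61.
The next one must give 10 of some type, so 61 + 1 = 62.

62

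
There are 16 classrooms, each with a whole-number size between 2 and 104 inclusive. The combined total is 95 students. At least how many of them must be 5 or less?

1

If only k of them are at most 5, the other 16 − k are at least 6, so the total is at least (16 − k)·6 + k·2.
This is ≤ 95, so (16 − k)·6 + 2k ≤ 95, which gives k ≥ 1.
Exactly 1 works: 1 value at 2 and 15 at 6 total 92; raise one of the low values by 3 (still ≤ 5) to hit 95.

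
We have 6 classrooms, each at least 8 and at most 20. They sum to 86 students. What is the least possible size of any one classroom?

Minimizing one value means maximizing the remaining 5.
The other 5 can take up 5 × 20 = 100 ≥ 86 − 8, so one classroom can sit at its floor of 8.
Achievable: one at 8 and the other 5 totalling 78, which fits since 5 × 8 ≤ 78 ≤ 5 × 20.

8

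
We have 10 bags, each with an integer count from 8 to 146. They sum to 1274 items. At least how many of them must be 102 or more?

If only k of them are at least 102, the other 10 − k are at most 101, so the total is at most k·146 + (10 − k)·101.
This must reach 1274, so k·146 + (10 − k)·101 ≥ 1274, giving k ≥ 6.
Exactly 6 works: 6 values at 146 and 4 at 101 total 1280; lower one of the high values by 6 (still ≥ 102) to hit 1274.

6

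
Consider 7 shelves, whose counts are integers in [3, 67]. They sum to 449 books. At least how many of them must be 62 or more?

Suppose at most 7 − j of them reach 62; then j values are ≤ 61 and the rest ≤ 67.
The total is then ≤ 61·j + 67·(7 − j) = 469 − 6j. For this to be ≥ 449 we need j ≤ 3, so at least 7 − 3 = 4 must reach 62.
Exactly 4 works: 4 values at 67 and 3 at 61 total 451; lower one of the high values by 2 (still ≥ 62) to hit 449.

4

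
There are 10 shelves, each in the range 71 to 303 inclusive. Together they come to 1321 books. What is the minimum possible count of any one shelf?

71

To make one shelf as small as possible, make the other 9 as large as possible.
The other 9 can take up 9 × 303 = 2727 ≥ 1321 − 71, so one shelf can sit at its floor of 71.
Achievable: one at 71 and the other 9 totalling 1250, which fits since 9 × 71 ≤ 1250 ≤ 9 × 303.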